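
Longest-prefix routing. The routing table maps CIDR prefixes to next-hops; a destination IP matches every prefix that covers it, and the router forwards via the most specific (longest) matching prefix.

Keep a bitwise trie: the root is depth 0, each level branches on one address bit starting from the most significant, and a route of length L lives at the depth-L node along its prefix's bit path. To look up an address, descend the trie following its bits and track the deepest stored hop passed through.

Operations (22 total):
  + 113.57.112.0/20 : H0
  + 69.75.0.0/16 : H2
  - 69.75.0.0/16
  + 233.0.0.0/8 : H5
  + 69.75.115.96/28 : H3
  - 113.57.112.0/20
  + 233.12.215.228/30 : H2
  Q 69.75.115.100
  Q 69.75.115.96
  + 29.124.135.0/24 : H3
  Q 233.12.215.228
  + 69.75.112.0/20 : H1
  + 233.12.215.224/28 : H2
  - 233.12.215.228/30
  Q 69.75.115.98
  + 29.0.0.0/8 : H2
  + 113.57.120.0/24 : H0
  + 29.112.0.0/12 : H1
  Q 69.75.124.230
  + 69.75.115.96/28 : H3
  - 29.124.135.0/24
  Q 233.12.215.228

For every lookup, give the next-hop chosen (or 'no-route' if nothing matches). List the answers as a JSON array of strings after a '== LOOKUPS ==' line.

Trace:
  add 113.57.112.0/20 -> H0 at depth 20
  add 69.75.0.0/16 -> H2 at depth 16
  - 69.75.0.0/16 clear@16
  add 233.0.0.0/8 -> H5 at depth 8
  add 69.75.115.96/28 -> H3 at depth 28
  - 113.57.112.0/20 clear@20
  add 233.12.215.228/30 -> H2 at depth 30
  lookup 69.75.115.100: bits 0100010101001011011100110110 walk d0:-→d1:-→d2:-→d3:-→d4:-→d5:-→d6:-→d7:-→d8:-→d9:-→d10:-→d11:-→d12:-→d13:-→d14:-→d15:-→d16:-→d17:-→d18:-→d19:-→d20:-→d21:-→d22:-→d23:-→d24:-→d25:-→d26:-→d27:-→d28:H3 -> H3
  lookup 69.75.115.96: bits 0100010101001011011100110110 walk d0:-→d1:-→d2:-→d3:-→d4:-→d5:-→d6:-→d7:-→d8:-→d9:-→d10:-→d11:-→d12:-→d13:-→d14:-→d15:-→d16:-→d17:-→d18:-→d19:-→d20:-→d21:-→d22:-→d23:-→d24:-→d25:-→d26:-→d27:-→d28:H3 -> H3
  add 29.124.135.0/24 -> H3 at depth 24
  lookup 233.12.215.228: bits 111010010000110011010111111001 walk d0:-→d1:-→d2:-→d3:-→d4:-→d5:-→d6:-→d7:-→d8:H5→d9:-→d10:-→d11:-→d12:-→d13:-→d14:-→d15:-→d16:-→d17:-→d18:-→d19:-→d20:-→d21:-→d22:-→d23:-→d24:-→d25:-→d26:-→d27:-→d28:-→d29:-→d30:H2 -> H2
  add 69.75.112.0/20 -> H1 at depth 20
  add 233.12.215.224/28 -> H2 at depth 28
  - 233.12.215.228/30 clear@30
  lookup 69.75.115.98: bits 0100010101001011011100110110 walk d0:-→d1:-→d2:-→d3:-→d4:-→d5:-→d6:-→d7:-→d8:-→d9:-→d10:-→d11:-→d12:-→d13:-→d14:-→d15:-→d16:-→d17:-→d18:-→d19:-→d20:H1→d21:-→d22:-→d23:-→d24:-→d25:-→d26:-→d27:-→d28:H3 -> H3
  add 29.0.0.0/8 -> H2 at depth 8
  add 113.57.120.0/24 -> H0 at depth 24
  add 29.112.0.0/12 -> H1 at depth 12
  lookup 69.75.124.230: bits 01000101010010110111 walk d0:-→d1:-→d2:-→d3:-→d4:-→d5:-→d6:-→d7:-→d8:-→d9:-→d10:-→d11:-→d12:-→d13:-→d14:-→d15:-→d16:-→d17:-→d18:-→d19:-→d20:H1 -> H1
  add 69.75.115.96/28 -> H3 at depth 28
  - 29.124.135.0/24 clear@24
  lookup 233.12.215.228: bits 111010010000110011010111111001 walk d0:-→d1:-→d2:-→d3:-→d4:-→d5:-→d6:-→d7:-→d8:H5→d9:-→d10:-→d11:-→d12:-→d13:-→d14:-→d15:-→d16:-→d17:-→d18:-→d19:-→d20:-→d21:-→d22:-→d23:-→d24:-→d25:-→d26:-→d27:-→d28:H2→d29:-→d30:- -> H2

== LOOKUPS ==
["H3","H3","H2","H3","H1","H2"]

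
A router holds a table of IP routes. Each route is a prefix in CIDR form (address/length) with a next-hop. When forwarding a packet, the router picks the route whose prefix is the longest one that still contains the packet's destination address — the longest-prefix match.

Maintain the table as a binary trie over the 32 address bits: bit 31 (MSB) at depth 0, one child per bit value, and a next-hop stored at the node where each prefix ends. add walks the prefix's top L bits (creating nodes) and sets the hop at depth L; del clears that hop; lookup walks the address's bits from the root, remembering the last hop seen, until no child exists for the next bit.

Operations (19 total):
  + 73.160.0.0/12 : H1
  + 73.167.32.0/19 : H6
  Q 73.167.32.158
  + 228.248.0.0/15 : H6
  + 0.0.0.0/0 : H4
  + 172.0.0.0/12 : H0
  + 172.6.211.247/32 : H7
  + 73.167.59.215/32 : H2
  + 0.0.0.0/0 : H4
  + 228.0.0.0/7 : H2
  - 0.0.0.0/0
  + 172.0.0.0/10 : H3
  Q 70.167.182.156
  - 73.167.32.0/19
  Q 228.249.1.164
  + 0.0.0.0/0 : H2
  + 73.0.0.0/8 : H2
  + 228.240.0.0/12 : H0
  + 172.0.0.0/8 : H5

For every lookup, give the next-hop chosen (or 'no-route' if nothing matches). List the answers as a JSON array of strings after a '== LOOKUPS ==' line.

Trace:
  + 73.160.0.0/12 (H1) depth=12
  + 73.167.32.0/19 (H6) depth=19
  ? 73.167.32.158  path d0:-→d1:-→d2:-→d3:-→d4:-→d5:-→d6:-→d7:-→d8:-→d9:-→d10:-→d11:-→d12:H1→d13:-→d14:-→d15:-→d16:-→d17:-→d18:-→d19:H6  best=H6
  + 228.248.0.0/15 (H6) depth=15
  + 0.0.0.0/0 (H4) depth=0
  + 172.0.0.0/12 (H0) depth=12
  + 172.6.211.247/32 (H7) depth=32
  + 73.167.59.215/32 (H2) depth=32
  + 0.0.0.0/0 (H4) depth=0
  + 228.0.0.0/7 (H2) depth=7
  - 0.0.0.0/0 clear@0
  + 172.0.0.0/10 (H3) depth=10
  ? 70.167.182.156  path d0:-→d1:-→d2:-→d3:-→d4:-  best=no-route
  - 73.167.32.0/19 clear@19
  ? 228.249.1.164  path d0:-→d1:-→d2:-→d3:-→d4:-→d5:-→d6:-→d7:H2→d8:-→d9:-→d10:-→d11:-→d12:-→d13:-→d14:-→d15:H6  best=H6
  + 0.0.0.0/0 (H2) depth=0
  + 73.0.0.0/8 (H2) depth=8
  + 228.240.0.0/12 (H0) depth=12
  + 172.0.0.0/8 (H5) depth=8

== LOOKUPS ==
["H6","no-route","H6"]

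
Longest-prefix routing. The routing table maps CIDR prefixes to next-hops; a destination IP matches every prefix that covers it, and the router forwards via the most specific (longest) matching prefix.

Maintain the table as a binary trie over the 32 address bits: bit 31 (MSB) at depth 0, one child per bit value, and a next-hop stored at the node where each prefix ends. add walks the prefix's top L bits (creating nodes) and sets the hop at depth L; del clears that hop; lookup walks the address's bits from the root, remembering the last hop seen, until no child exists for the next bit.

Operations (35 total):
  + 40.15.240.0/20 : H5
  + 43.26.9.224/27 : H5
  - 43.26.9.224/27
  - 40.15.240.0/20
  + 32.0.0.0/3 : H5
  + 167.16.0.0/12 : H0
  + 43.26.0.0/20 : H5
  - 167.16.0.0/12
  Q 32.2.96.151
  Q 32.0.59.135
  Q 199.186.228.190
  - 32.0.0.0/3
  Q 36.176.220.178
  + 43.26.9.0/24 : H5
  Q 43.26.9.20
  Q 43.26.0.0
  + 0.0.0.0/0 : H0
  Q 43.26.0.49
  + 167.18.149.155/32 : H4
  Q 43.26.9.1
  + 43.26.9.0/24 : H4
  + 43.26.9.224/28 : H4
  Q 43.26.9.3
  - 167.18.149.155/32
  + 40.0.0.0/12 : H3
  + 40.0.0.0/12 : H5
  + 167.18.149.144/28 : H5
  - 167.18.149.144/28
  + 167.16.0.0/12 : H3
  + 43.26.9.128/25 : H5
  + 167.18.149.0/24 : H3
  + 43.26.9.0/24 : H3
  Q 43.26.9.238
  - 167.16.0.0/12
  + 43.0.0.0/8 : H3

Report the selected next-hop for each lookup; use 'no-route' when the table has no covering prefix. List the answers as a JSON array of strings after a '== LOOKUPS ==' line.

Apply in order:
  add 40.15.240.0/20 -> H5 at depth 20
  add 43.26.9.224/27 -> H5 at depth 27
  - 43.26.9.224/27 clear@27
  - 40.15.240.0/20 clear@20
  add 32.0.0.0/3 -> H5 at depth 3
  add 167.16.0.0/12 -> H0 at depth 12
  add 43.26.0.0/20 -> H5 at depth 20
  - 167.16.0.0/12 clear@12
  lookup 32.2.96.151: bits 0010 walk d0:-→d1:-→d2:-→d3:H5→d4:- -> H5
  lookup 32.0.59.135: bits 0010 walk d0:-→d1:-→d2:-→d3:H5→d4:- -> H5
  lookup 199.186.228.190: bits 1 walk d0:-→d1:- -> no-route
  - 32.0.0.0/3 clear@3
  lookup 36.176.220.178: bits 0010 walk d0:-→d1:-→d2:-→d3:-→d4:- -> no-route
  add 43.26.9.0/24 -> H5 at depth 24
  lookup 43.26.9.20: bits 001010110001101000001001 walk d0:-→d1:-→d2:-→d3:-→d4:-→d5:-→d6:-→d7:-→d8:-→d9:-→d10:-→d11:-→d12:-→d13:-→d14:-→d15:-→d16:-→d17:-→d18:-→d19:-→d20:H5→d21:-→d22:-→d23:-→d24:H5 -> H5
  lookup 43.26.0.0: bits 00101011000110100000 walk d0:-→d1:-→d2:-→d3:-→d4:-→d5:-→d6:-→d7:-→d8:-→d9:-→d10:-→d11:-→d12:-→d13:-→d14:-→d15:-→d16:-→d17:-→d18:-→d19:-→d20:H5 -> H5
  add 0.0.0.0/0 -> H0 at depth 0
  lookup 43.26.0.49: bits 00101011000110100000 walk d0:H0→d1:-→d2:-→d3:-→d4:-→d5:-→d6:-→d7:-→d8:-→d9:-→d10:-→d11:-→d12:-→d13:-→d14:-→d15:-→d16:-→d17:-→d18:-→d19:-→d20:H5 -> H5
  add 167.18.149.155/32 -> H4 at depth 32
  lookup 43.26.9.1: bits 001010110001101000001001 walk d0:H0→d1:-→d2:-→d3:-→d4:-→d5:-→d6:-→d7:-→d8:-→d9:-→d10:-→d11:-→d12:-→d13:-→d14:-→d15:-→d16:-→d17:-→d18:-→d19:-→d20:H5→d21:-→d22:-→d23:-→d24:H5 -> H5
  add 43.26.9.0/24 -> H4 at depth 24
  add 43.26.9.224/28 -> H4 at depth 28
  lookup 43.26.9.3: bits 001010110001101000001001 walk d0:H0→d1:-→d2:-→d3:-→d4:-→d5:-→d6:-→d7:-→d8:-→d9:-→d10:-→d11:-→d12:-→d13:-→d14:-→d15:-→d16:-→d17:-→d18:-→d19:-→d20:H5→d21:-→d22:-→d23:-→d24:H4 -> H4
  - 167.18.149.155/32 clear@32
  add 40.0.0.0/12 -> H3 at depth 12
  add 40.0.0.0/12 -> H5 at depth 12
  add 167.18.149.144/28 -> H5 at depth 28
  - 167.18.149.144/28 clear@28
  add 167.16.0.0/12 -> H3 at depth 12
  add 43.26.9.128/25 -> H5 at depth 25
  add 167.18.149.0/24 -> H3 at depth 24
  add 43.26.9.0/24 -> H3 at depth 24
  lookup 43.26.9.238: bits 0010101100011010000010011110 walk d0:H0→d1:-→d2:-→d3:-→d4:-→d5:-→d6:-→d7:-→d8:-→d9:-→d10:-→d11:-→d12:-→d13:-→d14:-→d15:-→d16:-→d17:-→d18:-→d19:-→d20:H5→d21:-→d22:-→d23:-→d24:H3→d25:H5→d26:-→d27:-→d28:H4 -> H4
  - 167.16.0.0/12 clear@12
  add 43.0.0.0/8 -> H3 at depth 8

== LOOKUPS ==
["H5","H5","no-route","no-route","H5","H5","H5","H5","H4","H4"]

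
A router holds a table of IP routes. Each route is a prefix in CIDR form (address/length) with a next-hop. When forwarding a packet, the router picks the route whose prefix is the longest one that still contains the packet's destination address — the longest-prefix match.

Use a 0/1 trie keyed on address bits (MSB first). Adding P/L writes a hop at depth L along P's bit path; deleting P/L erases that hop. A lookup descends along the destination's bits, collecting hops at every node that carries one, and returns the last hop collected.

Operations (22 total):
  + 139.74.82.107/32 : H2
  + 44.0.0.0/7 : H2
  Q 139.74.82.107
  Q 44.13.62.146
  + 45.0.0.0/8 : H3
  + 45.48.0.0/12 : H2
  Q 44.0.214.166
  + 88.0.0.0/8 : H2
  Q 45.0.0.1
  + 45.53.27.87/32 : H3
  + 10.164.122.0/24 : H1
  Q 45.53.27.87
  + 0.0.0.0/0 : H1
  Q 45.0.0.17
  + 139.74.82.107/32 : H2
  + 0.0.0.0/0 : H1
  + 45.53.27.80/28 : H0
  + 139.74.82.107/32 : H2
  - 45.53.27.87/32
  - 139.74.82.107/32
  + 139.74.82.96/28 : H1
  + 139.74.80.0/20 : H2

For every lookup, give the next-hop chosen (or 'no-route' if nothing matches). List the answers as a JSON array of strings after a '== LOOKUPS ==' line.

Trace:
  + 139.74.82.107/32 (H2) depth=32
  + 44.0.0.0/7 (H2) depth=7
  ? 139.74.82.107  path d0:-→d1:-→d2:-→d3:-→d4:-→d5:-→d6:-→d7:-→d8:-→d9:-→d10:-→d11:-→d12:-→d13:-→d14:-→d15:-→d16:-→d17:-→d18:-→d19:-→d20:-→d21:-→d22:-→d23:-→d24:-→d25:-→d26:-→d27:-→d28:-→d29:-→d30:-→d31:-→d32:H2  best=H2
  ? 44.13.62.146  path d0:-→d1:-→d2:-→d3:-→d4:-→d5:-→d6:-→d7:H2  best=H2
  + 45.0.0.0/8 (H3) depth=8
  + 45.48.0.0/12 (H2) depth=12
  ? 44.0.214.166  path d0:-→d1:-→d2:-→d3:-→d4:-→d5:-→d6:-→d7:H2  best=H2
  + 88.0.0.0/8 (H2) depth=8
  ? 45.0.0.1  path d0:-→d1:-→d2:-→d3:-→d4:-→d5:-→d6:-→d7:H2→d8:H3→d9:-→d10:-  best=H3
  + 45.53.27.87/32 (H3) depth=32
  + 10.164.122.0/24 (H1) depth=24
  ? 45.53.27.87  path d0:-→d1:-→d2:-→d3:-→d4:-→d5:-→d6:-→d7:H2→d8:H3→d9:-→d10:-→d11:-→d12:H2→d13:-→d14:-→d15:-→d16:-→d17:-→d18:-→d19:-→d20:-→d21:-→d22:-→d23:-→d24:-→d25:-→d26:-→d27:-→d28:-→d29:-→d30:-→d31:-→d32:H3  best=H3
  + 0.0.0.0/0 (H1) depth=0
  ? 45.0.0.17  path d0:H1→d1:-→d2:-→d3:-→d4:-→d5:-→d6:-→d7:H2→d8:H3→d9:-→d10:-  best=H3
  + 139.74.82.107/32 (H2) depth=32
  + 0.0.0.0/0 (H1) depth=0
  + 45.53.27.80/28 (H0) depth=28
  + 139.74.82.107/32 (H2) depth=32
  del 45.53.27.87/32 (clear depth 32)
  del 139.74.82.107/32 (clear depth 32)
  + 139.74.82.96/28 (H1) depth=28
  + 139.74.80.0/20 (H2) depth=20

== LOOKUPS ==
["H2","H2","H2","H3","H3","H3"]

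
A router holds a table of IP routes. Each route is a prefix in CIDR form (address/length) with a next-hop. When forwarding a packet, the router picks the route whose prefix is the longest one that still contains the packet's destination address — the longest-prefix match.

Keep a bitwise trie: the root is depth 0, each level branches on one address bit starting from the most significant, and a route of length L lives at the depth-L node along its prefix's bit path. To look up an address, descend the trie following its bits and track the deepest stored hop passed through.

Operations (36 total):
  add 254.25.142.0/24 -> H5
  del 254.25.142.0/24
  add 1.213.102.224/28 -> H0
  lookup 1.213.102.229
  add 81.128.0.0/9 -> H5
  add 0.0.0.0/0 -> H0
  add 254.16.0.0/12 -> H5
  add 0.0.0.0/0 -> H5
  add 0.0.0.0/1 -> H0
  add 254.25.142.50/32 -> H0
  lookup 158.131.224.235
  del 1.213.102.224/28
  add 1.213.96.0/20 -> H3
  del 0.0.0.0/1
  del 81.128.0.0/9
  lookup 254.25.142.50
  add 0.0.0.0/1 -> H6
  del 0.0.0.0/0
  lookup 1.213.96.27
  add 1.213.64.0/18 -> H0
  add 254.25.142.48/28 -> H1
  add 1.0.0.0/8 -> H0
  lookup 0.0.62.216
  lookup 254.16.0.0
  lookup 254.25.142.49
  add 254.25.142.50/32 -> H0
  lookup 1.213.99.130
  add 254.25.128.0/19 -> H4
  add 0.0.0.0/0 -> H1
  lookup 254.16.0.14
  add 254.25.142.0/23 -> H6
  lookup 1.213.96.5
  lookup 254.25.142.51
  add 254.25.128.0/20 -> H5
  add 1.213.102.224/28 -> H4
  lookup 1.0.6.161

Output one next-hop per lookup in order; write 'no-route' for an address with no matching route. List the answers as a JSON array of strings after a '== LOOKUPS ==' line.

Apply in order:
  + 254.25.142.0/24 (H5) depth=24
  del 254.25.142.0/24 (clear depth 24)
  + 1.213.102.224/28 (H0) depth=28
  lookup 1.213.102.229: bits 0000000111010101011001101110 walk d0:-→d1:-→d2:-→d3:-→d4:-→d5:-→d6:-→d7:-→d8:-→d9:-→d10:-→d11:-→d12:-→d13:-→d14:-→d15:-→d16:-→d17:-→d18:-→d19:-→d20:-→d21:-→d22:-→d23:-→d24:-→d25:-→d26:-→d27:-→d28:H0 -> H0
  + 81.128.0.0/9 (H5) depth=9
  + 0.0.0.0/0 (H0) depth=0
  + 254.16.0.0/12 (H5) depth=12
  + 0.0.0.0/0 (H5) depth=0
  + 0.0.0.0/1 (H0) depth=1
  + 254.25.142.50/32 (H0) depth=32
  lookup 158.131.224.235: bits 1 walk d0:H5→d1:- -> H5
  del 1.213.102.224/28 (clear depth 28)
  + 1.213.96.0/20 (H3) depth=20
  del 0.0.0.0/1 (clear depth 1)
  del 81.128.0.0/9 (clear depth 9)
  lookup 254.25.142.50: bits 11111110000110011000111000110010 walk d0:H5→d1:-→d2:-→d3:-→d4:-→d5:-→d6:-→d7:-→d8:-→d9:-→d10:-→d11:-→d12:H5→d13:-→d14:-→d15:-→d16:-→d17:-→d18:-→d19:-→d20:-→d21:-→d22:-→d23:-→d24:-→d25:-→d26:-→d27:-→d28:-→d29:-→d30:-→d31:-→d32:H0 -> H0
  + 0.0.0.0/1 (H6) depth=1
  del 0.0.0.0/0 (clear depth 0)
  lookup 1.213.96.27: bits 000000011101010101100 walk d0:-→d1:H6→d2:-→d3:-→d4:-→d5:-→d6:-→d7:-→d8:-→d9:-→d10:-→d11:-→d12:-→d13:-→d14:-→d15:-→d16:-→d17:-→d18:-→d19:-→d20:H3→d21:- -> H3
  + 1.213.64.0/18 (H0) depth=18
  + 254.25.142.48/28 (H1) depth=28
  + 1.0.0.0/8 (H0) depth=8
  lookup 0.0.62.216: bits 0000000 walk d0:-→d1:H6→d2:-→d3:-→d4:-→d5:-→d6:-→d7:- -> H6
  lookup 254.16.0.0: bits 111111100001 walk d0:-→d1:-→d2:-→d3:-→d4:-→d5:-→d6:-→d7:-→d8:-→d9:-→d10:-→d11:-→d12:H5 -> H5
  lookup 254.25.142.49: bits 111111100001100110001110001100 walk d0:-→d1:-→d2:-→d3:-→d4:-→d5:-→d6:-→d7:-→d8:-→d9:-→d10:-→d11:-→d12:H5→d13:-→d14:-→d15:-→d16:-→d17:-→d18:-→d19:-→d20:-→d21:-→d22:-→d23:-→d24:-→d25:-→d26:-→d27:-→d28:H1→d29:-→d30:- -> H1
  + 254.25.142.50/32 (H0) depth=32
  lookup 1.213.99.130: bits 000000011101010101100 walk d0:-→d1:H6→d2:-→d3:-→d4:-→d5:-→d6:-→d7:-→d8:H0→d9:-→d10:-→d11:-→d12:-→d13:-→d14:-→d15:-→d16:-→d17:-→d18:H0→d19:-→d20:H3→d21:- -> H3
  + 254.25.128.0/19 (H4) depth=19
  + 0.0.0.0/0 (H1) depth=0
  lookup 254.16.0.14: bits 111111100001 walk d0:H1→d1:-→d2:-→d3:-→d4:-→d5:-→d6:-→d7:-→d8:-→d9:-→d10:-→d11:-→d12:H5 -> H5
  + 254.25.142.0/23 (H6) depth=23
  lookup 1.213.96.5: bits 000000011101010101100 walk d0:H1→d1:H6→d2:-→d3:-→d4:-→d5:-→d6:-→d7:-→d8:H0→d9:-→d10:-→d11:-→d12:-→d13:-→d14:-→d15:-→d16:-→d17:-→d18:H0→d19:-→d20:H3→d21:- -> H3
  lookup 254.25.142.51: bits 1111111000011001100011100011001 walk d0:H1→d1:-→d2:-→d3:-→d4:-→d5:-→d6:-→d7:-→d8:-→d9:-→d10:-→d11:-→d12:H5→d13:-→d14:-→d15:-→d16:-→d17:-→d18:-→d19:H4→d20:-→d21:-→d22:-→d23:H6→d24:-→d25:-→d26:-→d27:-→d28:H1→d29:-→d30:-→d31:- -> H1
  + 254.25.128.0/20 (H5) depth=20
  + 1.213.102.224/28 (H4) depth=28
  lookup 1.0.6.161: bits 00000001 walk d0:H1→d1:H6→d2:-→d3:-→d4:-→d5:-→d6:-→d7:-→d8:H0 -> H0

== LOOKUPS ==
["H0","H5","H0","H3","H6","H5","H1","H3","H5","H3","H1","H0"]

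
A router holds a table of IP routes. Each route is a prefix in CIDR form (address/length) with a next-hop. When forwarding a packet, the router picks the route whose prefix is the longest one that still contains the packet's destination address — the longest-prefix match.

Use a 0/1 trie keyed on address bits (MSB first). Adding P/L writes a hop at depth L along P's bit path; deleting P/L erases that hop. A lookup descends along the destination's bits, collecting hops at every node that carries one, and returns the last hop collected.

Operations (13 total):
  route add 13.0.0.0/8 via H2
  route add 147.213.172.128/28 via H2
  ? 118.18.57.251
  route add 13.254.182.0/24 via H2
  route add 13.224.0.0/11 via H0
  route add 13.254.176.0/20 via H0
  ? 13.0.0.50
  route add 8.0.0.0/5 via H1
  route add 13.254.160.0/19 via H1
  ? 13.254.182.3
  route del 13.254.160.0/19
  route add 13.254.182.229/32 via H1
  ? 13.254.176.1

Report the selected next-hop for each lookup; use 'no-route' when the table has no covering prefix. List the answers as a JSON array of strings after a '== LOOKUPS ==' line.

Apply in order:
  + 13.0.0.0/8 (H2) depth=8
  + 147.213.172.128/28 (H2) depth=28
  ? 118.18.57.251  path d0:-→d1:-  best=no-route
  + 13.254.182.0/24 (H2) depth=24
  + 13.224.0.0/11 (H0) depth=11
  + 13.254.176.0/20 (H0) depth=20
  ? 13.0.0.50  path d0:-→d1:-→d2:-→d3:-→d4:-→d5:-→d6:-→d7:-→d8:H2  best=H2
  + 8.0.0.0/5 (H1) depth=5
  + 13.254.160.0/19 (H1) depth=19
  ? 13.254.182.3  path d0:-→d1:-→d2:-→d3:-→d4:-→d5:H1→d6:-→d7:-→d8:H2→d9:-→d10:-→d11:H0→d12:-→d13:-→d14:-→d15:-→d16:-→d17:-→d18:-→d19:H1→d20:H0→d21:-→d22:-→d23:-→d24:H2  best=H2
  - 13.254.160.0/19 clear@19
  + 13.254.182.229/32 (H1) depth=32
  ? 13.254.176.1  path d0:-→d1:-→d2:-→d3:-→d4:-→d5:H1→d6:-→d7:-→d8:H2→d9:-→d10:-→d11:H0→d12:-→d13:-→d14:-→d15:-→d16:-→d17:-→d18:-→d19:-→d20:H0→d21:-  best=H0

== LOOKUPS ==
["no-route","H2","H2","H0"]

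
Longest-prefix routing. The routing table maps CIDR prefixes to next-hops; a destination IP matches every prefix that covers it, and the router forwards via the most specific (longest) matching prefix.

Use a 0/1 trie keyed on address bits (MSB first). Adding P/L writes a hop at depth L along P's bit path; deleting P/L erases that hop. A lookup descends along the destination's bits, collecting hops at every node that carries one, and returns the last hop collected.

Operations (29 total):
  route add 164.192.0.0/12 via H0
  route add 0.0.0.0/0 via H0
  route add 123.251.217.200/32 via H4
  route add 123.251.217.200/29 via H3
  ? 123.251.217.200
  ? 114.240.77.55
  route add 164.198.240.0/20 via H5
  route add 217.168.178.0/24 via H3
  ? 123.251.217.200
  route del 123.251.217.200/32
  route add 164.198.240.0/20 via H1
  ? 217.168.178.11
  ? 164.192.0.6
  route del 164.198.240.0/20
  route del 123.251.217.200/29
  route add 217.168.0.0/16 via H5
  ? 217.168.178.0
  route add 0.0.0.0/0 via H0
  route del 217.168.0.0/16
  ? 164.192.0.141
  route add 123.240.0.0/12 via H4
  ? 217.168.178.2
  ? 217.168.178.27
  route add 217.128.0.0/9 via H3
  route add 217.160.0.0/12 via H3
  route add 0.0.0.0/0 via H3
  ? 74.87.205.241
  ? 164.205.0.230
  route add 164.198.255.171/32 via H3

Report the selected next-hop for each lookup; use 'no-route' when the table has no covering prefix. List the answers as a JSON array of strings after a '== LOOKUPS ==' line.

Apply in order:
  add 164.192.0.0/12 -> H0 at depth 12
  add 0.0.0.0/0 -> H0 at depth 0
  add 123.251.217.200/32 -> H4 at depth 32
  add 123.251.217.200/29 -> H3 at depth 29
  lookup 123.251.217.200: bits 01111011111110111101100111001000 walk d0:H0→d1:-→d2:-→d3:-→d4:-→d5:-→d6:-→d7:-→d8:-→d9:-→d10:-→d11:-→d12:-→d13:-→d14:-→d15:-→d16:-→d17:-→d18:-→d19:-→d20:-→d21:-→d22:-→d23:-→d24:-→d25:-→d26:-→d27:-→d28:-→d29:H3→d30:-→d31:-→d32:H4 -> H4
  lookup 114.240.77.55: bits 0111 walk d0:H0→d1:-→d2:-→d3:-→d4:- -> H0
  add 164.198.240.0/20 -> H5 at depth 20
  add 217.168.178.0/24 -> H3 at depth 24
  lookup 123.251.217.200: bits 01111011111110111101100111001000 walk d0:H0→d1:-→d2:-→d3:-→d4:-→d5:-→d6:-→d7:-→d8:-→d9:-→d10:-→d11:-→d12:-→d13:-→d14:-→d15:-→d16:-→d17:-→d18:-→d19:-→d20:-→d21:-→d22:-→d23:-→d24:-→d25:-→d26:-→d27:-→d28:-→d29:H3→d30:-→d31:-→d32:H4 -> H4
  del 123.251.217.200/32 (clear depth 32)
  add 164.198.240.0/20 -> H1 at depth 20
  lookup 217.168.178.11: bits 110110011010100010110010 walk d0:H0→d1:-→d2:-→d3:-→d4:-→d5:-→d6:-→d7:-→d8:-→d9:-→d10:-→d11:-→d12:-→d13:-→d14:-→d15:-→d16:-→d17:-→d18:-→d19:-→d20:-→d21:-→d22:-→d23:-→d24:H3 -> H3
  lookup 164.192.0.6: bits 1010010011000 walk d0:H0→d1:-→d2:-→d3:-→d4:-→d5:-→d6:-→d7:-→d8:-→d9:-→d10:-→d11:-→d12:H0→d13:- -> H0
  del 164.198.240.0/20 (clear depth 20)
  del 123.251.217.200/29 (clear depth 29)
  add 217.168.0.0/16 -> H5 at depth 16
  lookup 217.168.178.0: bits 110110011010100010110010 walk d0:H0→d1:-→d2:-→d3:-→d4:-→d5:-→d6:-→d7:-→d8:-→d9:-→d10:-→d11:-→d12:-→d13:-→d14:-→d15:-→d16:H5→d17:-→d18:-→d19:-→d20:-→d21:-→d22:-→d23:-→d24:H3 -> H3
  add 0.0.0.0/0 -> H0 at depth 0
  del 217.168.0.0/16 (clear depth 16)
  lookup 164.192.0.141: bits 1010010011000 walk d0:H0→d1:-→d2:-→d3:-→d4:-→d5:-→d6:-→d7:-→d8:-→d9:-→d10:-→d11:-→d12:H0→d13:- -> H0
  add 123.240.0.0/12 -> H4 at depth 12
  lookup 217.168.178.2: bits 110110011010100010110010 walk d0:H0→d1:-→d2:-→d3:-→d4:-→d5:-→d6:-→d7:-→d8:-→d9:-→d10:-→d11:-→d12:-→d13:-→d14:-→d15:-→d16:-→d17:-→d18:-→d19:-→d20:-→d21:-→d22:-→d23:-→d24:H3 -> H3
  lookup 217.168.178.27: bits 110110011010100010110010 walk d0:H0→d1:-→d2:-→d3:-→d4:-→d5:-→d6:-→d7:-→d8:-→d9:-→d10:-→d11:-→d12:-→d13:-→d14:-→d15:-→d16:-→d17:-→d18:-→d19:-→d20:-→d21:-→d22:-→d23:-→d24:H3 -> H3
  add 217.128.0.0/9 -> H3 at depth 9
  add 217.160.0.0/12 -> H3 at depth 12
  add 0.0.0.0/0 -> H3 at depth 0
  lookup 74.87.205.241: bits 01 walk d0:H3→d1:-→d2:- -> H3
  lookup 164.205.0.230: bits 101001001100 walk d0:H3→d1:-→d2:-→d3:-→d4:-→d5:-→d6:-→d7:-→d8:-→d9:-→d10:-→d11:-→d12:H0 -> H0
  add 164.198.255.171/32 -> H3 at depth 32

== LOOKUPS ==
["H4","H0","H4","H3","H0","H3","H0","H3","H3","H3","H0"]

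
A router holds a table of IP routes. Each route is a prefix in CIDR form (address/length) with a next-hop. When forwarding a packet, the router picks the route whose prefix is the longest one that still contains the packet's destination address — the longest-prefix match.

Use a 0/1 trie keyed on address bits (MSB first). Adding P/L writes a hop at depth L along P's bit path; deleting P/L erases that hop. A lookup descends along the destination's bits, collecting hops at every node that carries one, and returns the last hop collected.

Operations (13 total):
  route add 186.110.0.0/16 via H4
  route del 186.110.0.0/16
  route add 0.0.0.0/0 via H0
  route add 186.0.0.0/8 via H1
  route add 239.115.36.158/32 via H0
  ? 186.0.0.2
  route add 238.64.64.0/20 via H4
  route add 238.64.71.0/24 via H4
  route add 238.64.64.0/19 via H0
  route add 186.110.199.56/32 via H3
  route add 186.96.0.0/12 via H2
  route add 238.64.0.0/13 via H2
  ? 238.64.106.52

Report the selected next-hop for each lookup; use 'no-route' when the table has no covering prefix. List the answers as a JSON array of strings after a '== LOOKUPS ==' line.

Process each operation:
  add 186.110.0.0/16 -> H4 at depth 16
  - 186.110.0.0/16 clear@16
  add 0.0.0.0/0 -> H0 at depth 0
  add 186.0.0.0/8 -> H1 at depth 8
  add 239.115.36.158/32 -> H0 at depth 32
  ? 186.0.0.2  path d0:H0→d1:-→d2:-→d3:-→d4:-→d5:-→d6:-→d7:-→d8:H1→d9:-  best=H1
  add 238.64.64.0/20 -> H4 at depth 20
  add 238.64.71.0/24 -> H4 at depth 24
  add 238.64.64.0/19 -> H0 at depth 19
  add 186.110.199.56/32 -> H3 at depth 32
  add 186.96.0.0/12 -> H2 at depth 12
  add 238.64.0.0/13 -> H2 at depth 13
  ? 238.64.106.52  path d0:H0→d1:-→d2:-→d3:-→d4:-→d5:-→d6:-→d7:-→d8:-→d9:-→d10:-→d11:-→d12:-→d13:H2→d14:-→d15:-→d16:-→d17:-→d18:-  best=H2

== LOOKUPS ==
["H1","H2"]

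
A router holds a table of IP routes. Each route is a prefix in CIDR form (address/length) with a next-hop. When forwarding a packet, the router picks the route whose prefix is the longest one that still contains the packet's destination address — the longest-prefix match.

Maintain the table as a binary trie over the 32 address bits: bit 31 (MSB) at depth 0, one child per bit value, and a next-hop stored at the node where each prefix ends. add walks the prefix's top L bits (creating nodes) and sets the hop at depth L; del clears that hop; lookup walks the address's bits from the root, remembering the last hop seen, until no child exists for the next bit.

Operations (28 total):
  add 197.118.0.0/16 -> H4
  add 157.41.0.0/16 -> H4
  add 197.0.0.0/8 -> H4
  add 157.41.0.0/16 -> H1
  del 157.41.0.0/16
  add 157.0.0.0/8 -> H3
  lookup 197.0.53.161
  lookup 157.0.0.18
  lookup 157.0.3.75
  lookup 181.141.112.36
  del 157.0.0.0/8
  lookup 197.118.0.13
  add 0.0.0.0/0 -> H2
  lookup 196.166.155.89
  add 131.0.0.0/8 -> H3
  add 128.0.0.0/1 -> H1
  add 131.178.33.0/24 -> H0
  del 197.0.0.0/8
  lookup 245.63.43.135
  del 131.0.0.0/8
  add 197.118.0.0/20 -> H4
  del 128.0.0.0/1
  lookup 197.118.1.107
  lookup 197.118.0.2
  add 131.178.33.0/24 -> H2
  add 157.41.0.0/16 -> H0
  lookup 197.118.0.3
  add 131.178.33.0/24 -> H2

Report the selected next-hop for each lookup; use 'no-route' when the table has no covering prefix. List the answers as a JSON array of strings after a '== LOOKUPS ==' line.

Trace:
  + 197.118.0.0/16 (H4) depth=16
  + 157.41.0.0/16 (H4) depth=16
  + 197.0.0.0/8 (H4) depth=8
  + 157.41.0.0/16 (H1) depth=16
  - 157.41.0.0/16 clear@16
  + 157.0.0.0/8 (H3) depth=8
  ? 197.0.53.161  path d0:-→d1:-→d2:-→d3:-→d4:-→d5:-→d6:-→d7:-→d8:H4→d9:-  best=H4
  ? 157.0.0.18  path d0:-→d1:-→d2:-→d3:-→d4:-→d5:-→d6:-→d7:-→d8:H3→d9:-→d10:-  best=H3
  ? 157.0.3.75  path d0:-→d1:-→d2:-→d3:-→d4:-→d5:-→d6:-→d7:-→d8:H3→d9:-→d10:-  best=H3
  ? 181.141.112.36  path d0:-→d1:-→d2:-  best=no-route
  - 157.0.0.0/8 clear@8
  ? 197.118.0.13  path d0:-→d1:-→d2:-→d3:-→d4:-→d5:-→d6:-→d7:-→d8:H4→d9:-→d10:-→d11:-→d12:-→d13:-→d14:-→d15:-→d16:H4  best=H4
  + 0.0.0.0/0 (H2) depth=0
  ? 196.166.155.89  path d0:H2→d1:-→d2:-→d3:-→d4:-→d5:-→d6:-→d7:-  best=H2
  + 131.0.0.0/8 (H3) depth=8
  + 128.0.0.0/1 (H1) depth=1
  + 131.178.33.0/24 (H0) depth=24
  - 197.0.0.0/8 clear@8
  ? 245.63.43.135  path d0:H2→d1:H1→d2:-  best=H1
  - 131.0.0.0/8 clear@8
  + 197.118.0.0/20 (H4) depth=20
  - 128.0.0.0/1 clear@1
  ? 197.118.1.107  path d0:H2→d1:-→d2:-→d3:-→d4:-→d5:-→d6:-→d7:-→d8:-→d9:-→d10:-→d11:-→d12:-→d13:-→d14:-→d15:-→d16:H4→d17:-→d18:-→d19:-→d20:H4  best=H4
  ? 197.118.0.2  path d0:H2→d1:-→d2:-→d3:-→d4:-→d5:-→d6:-→d7:-→d8:-→d9:-→d10:-→d11:-→d12:-→d13:-→d14:-→d15:-→d16:H4→d17:-→d18:-→d19:-→d20:H4  best=H4
  + 131.178.33.0/24 (H2) depth=24
  + 157.41.0.0/16 (H0) depth=16
  ? 197.118.0.3  path d0:H2→d1:-→d2:-→d3:-→d4:-→d5:-→d6:-→d7:-→d8:-→d9:-→d10:-→d11:-→d12:-→d13:-→d14:-→d15:-→d16:H4→d17:-→d18:-→d19:-→d20:H4  best=H4
  + 131.178.33.0/24 (H2) depth=24

== LOOKUPS ==
["H4","H3","H3","no-route","H4","H2","H1","H4","H4","H4"]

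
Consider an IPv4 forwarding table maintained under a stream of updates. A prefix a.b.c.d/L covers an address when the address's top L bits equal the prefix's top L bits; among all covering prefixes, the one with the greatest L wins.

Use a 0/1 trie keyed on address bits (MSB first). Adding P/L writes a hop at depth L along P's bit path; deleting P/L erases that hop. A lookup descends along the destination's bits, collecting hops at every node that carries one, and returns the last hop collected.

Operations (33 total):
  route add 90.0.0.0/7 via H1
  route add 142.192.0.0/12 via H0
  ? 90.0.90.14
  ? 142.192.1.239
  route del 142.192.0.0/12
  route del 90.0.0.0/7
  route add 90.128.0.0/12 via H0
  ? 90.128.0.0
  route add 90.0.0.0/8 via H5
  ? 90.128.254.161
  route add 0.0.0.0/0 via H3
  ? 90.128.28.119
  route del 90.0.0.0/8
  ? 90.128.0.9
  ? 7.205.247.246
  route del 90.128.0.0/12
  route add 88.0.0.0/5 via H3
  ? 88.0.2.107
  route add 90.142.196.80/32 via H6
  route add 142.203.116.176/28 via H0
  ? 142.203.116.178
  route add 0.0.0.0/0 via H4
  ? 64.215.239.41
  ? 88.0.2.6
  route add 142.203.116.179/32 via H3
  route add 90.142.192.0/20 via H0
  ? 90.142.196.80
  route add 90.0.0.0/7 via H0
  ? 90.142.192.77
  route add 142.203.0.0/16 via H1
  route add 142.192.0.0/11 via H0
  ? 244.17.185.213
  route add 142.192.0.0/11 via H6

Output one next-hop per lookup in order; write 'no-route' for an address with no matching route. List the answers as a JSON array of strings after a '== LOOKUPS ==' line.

Trace:
  + 90.0.0.0/7 (H1) depth=7
  + 142.192.0.0/12 (H0) depth=12
  lookup 90.0.90.14: bits 0101101 walk d0:-→d1:-→d2:-→d3:-→d4:-→d5:-→d6:-→d7:H1 -> H1
  lookup 142.192.1.239: bits 100011101100 walk d0:-→d1:-→d2:-→d3:-→d4:-→d5:-→d6:-→d7:-→d8:-→d9:-→d10:-→d11:-→d12:H0 -> H0
  del 142.192.0.0/12 (clear depth 12)
  del 90.0.0.0/7 (clear depth 7)
  + 90.128.0.0/12 (H0) depth=12
  lookup 90.128.0.0: bits 010110101000 walk d0:-→d1:-→d2:-→d3:-→d4:-→d5:-→d6:-→d7:-→d8:-→d9:-→d10:-→d11:-→d12:H0 -> H0
  + 90.0.0.0/8 (H5) depth=8
  lookup 90.128.254.161: bits 010110101000 walk d0:-→d1:-→d2:-→d3:-→d4:-→d5:-→d6:-→d7:-→d8:H5→d9:-→d10:-→d11:-→d12:H0 -> H0
  + 0.0.0.0/0 (H3) depth=0
  lookup 90.128.28.119: bits 010110101000 walk d0:H3→d1:-→d2:-→d3:-→d4:-→d5:-→d6:-→d7:-→d8:H5→d9:-→d10:-→d11:-→d12:H0 -> H0
  del 90.0.0.0/8 (clear depth 8)
  lookup 90.128.0.9: bits 010110101000 walk d0:H3→d1:-→d2:-→d3:-→d4:-→d5:-→d6:-→d7:-→d8:-→d9:-→d10:-→d11:-→d12:H0 -> H0
  lookup 7.205.247.246: bits 0 walk d0:H3→d1:- -> H3
  del 90.128.0.0/12 (clear depth 12)
  + 88.0.0.0/5 (H3) depth=5
  lookup 88.0.2.107: bits 010110 walk d0:H3→d1:-→d2:-→d3:-→d4:-→d5:H3→d6:- -> H3
  + 90.142.196.80/32 (H6) depth=32
  + 142.203.116.176/28 (H0) depth=28
  lookup 142.203.116.178: bits 1000111011001011011101001011 walk d0:H3→d1:-→d2:-→d3:-→d4:-→d5:-→d6:-→d7:-→d8:-→d9:-→d10:-→d11:-→d12:-→d13:-→d14:-→d15:-→d16:-→d17:-→d18:-→d19:-→d20:-→d21:-→d22:-→d23:-→d24:-→d25:-→d26:-→d27:-→d28:H0 -> H0
  + 0.0.0.0/0 (H4) depth=0
  lookup 64.215.239.41: bits 010 walk d0:H4→d1:-→d2:-→d3:- -> H4
  lookup 88.0.2.6: bits 010110 walk d0:H4→d1:-→d2:-→d3:-→d4:-→d5:H3→d6:- -> H3
  + 142.203.116.179/32 (H3) depth=32
  + 90.142.192.0/20 (H0) depth=20
  lookup 90.142.196.80: bits 01011010100011101100010001010000 walk d0:H4→d1:-→d2:-→d3:-→d4:-→d5:H3→d6:-→d7:-→d8:-→d9:-→d10:-→d11:-→d12:-→d13:-→d14:-→d15:-→d16:-→d17:-→d18:-→d19:-→d20:H0→d21:-→d22:-→d23:-→d24:-→d25:-→d26:-→d27:-→d28:-→d29:-→d30:-→d31:-→d32:H6 -> H6
  + 90.0.0.0/7 (H0) depth=7
  lookup 90.142.192.77: bits 010110101000111011000 walk d0:H4→d1:-→d2:-→d3:-→d4:-→d5:H3→d6:-→d7:H0→d8:-→d9:-→d10:-→d11:-→d12:-→d13:-→d14:-→d15:-→d16:-→d17:-→d18:-→d19:-→d20:H0→d21:- -> H0
  + 142.203.0.0/16 (H1) depth=16
  + 142.192.0.0/11 (H0) depth=11
  lookup 244.17.185.213: bits 1 walk d0:H4→d1:- -> H4
  + 142.192.0.0/11 (H6) depth=11

== LOOKUPS ==
["H1","H0","H0","H0","H0","H0","H3","H3","H0","H4","H3","H6","H0","H4"]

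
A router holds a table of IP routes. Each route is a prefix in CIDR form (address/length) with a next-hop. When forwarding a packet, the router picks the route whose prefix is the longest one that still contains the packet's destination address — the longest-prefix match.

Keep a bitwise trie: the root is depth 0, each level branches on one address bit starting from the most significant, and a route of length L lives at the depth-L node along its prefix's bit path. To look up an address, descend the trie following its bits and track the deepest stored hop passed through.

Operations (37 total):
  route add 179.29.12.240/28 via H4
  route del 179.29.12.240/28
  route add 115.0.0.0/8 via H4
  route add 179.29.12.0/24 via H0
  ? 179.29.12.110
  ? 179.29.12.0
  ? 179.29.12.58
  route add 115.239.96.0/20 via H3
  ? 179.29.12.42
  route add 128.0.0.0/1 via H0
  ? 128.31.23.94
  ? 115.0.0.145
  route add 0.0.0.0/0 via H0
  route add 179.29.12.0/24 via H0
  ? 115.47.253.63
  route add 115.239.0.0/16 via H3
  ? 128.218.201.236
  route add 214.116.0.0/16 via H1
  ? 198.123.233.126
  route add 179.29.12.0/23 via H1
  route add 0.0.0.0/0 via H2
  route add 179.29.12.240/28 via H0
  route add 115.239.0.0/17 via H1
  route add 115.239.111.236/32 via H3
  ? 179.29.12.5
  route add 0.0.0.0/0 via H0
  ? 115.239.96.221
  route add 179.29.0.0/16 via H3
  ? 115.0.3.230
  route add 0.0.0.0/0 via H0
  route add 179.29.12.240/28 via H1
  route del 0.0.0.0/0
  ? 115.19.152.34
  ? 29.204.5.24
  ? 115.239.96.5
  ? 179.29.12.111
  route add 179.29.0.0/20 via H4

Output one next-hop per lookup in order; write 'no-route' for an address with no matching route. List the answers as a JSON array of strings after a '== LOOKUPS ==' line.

Process each operation:
  add 179.29.12.240/28 -> H4 at depth 28
  del 179.29.12.240/28 (clear depth 28)
  add 115.0.0.0/8 -> H4 at depth 8
  add 179.29.12.0/24 -> H0 at depth 24
  lookup 179.29.12.110: bits 101100110001110100001100 walk d0:-→d1:-→d2:-→d3:-→d4:-→d5:-→d6:-→d7:-→d8:-→d9:-→d10:-→d11:-→d12:-→d13:-→d14:-→d15:-→d16:-→d17:-→d18:-→d19:-→d20:-→d21:-→d22:-→d23:-→d24:H0 -> H0
  lookup 179.29.12.0: bits 101100110001110100001100 walk d0:-→d1:-→d2:-→d3:-→d4:-→d5:-→d6:-→d7:-→d8:-→d9:-→d10:-→d11:-→d12:-→d13:-→d14:-→d15:-→d16:-→d17:-→d18:-→d19:-→d20:-→d21:-→d22:-→d23:-→d24:H0 -> H0
  lookup 179.29.12.58: bits 101100110001110100001100 walk d0:-→d1:-→d2:-→d3:-→d4:-→d5:-→d6:-→d7:-→d8:-→d9:-→d10:-→d11:-→d12:-→d13:-→d14:-→d15:-→d16:-→d17:-→d18:-→d19:-→d20:-→d21:-→d22:-→d23:-→d24:H0 -> H0
  add 115.239.96.0/20 -> H3 at depth 20
  lookup 179.29.12.42: bits 101100110001110100001100 walk d0:-→d1:-→d2:-→d3:-→d4:-→d5:-→d6:-→d7:-→d8:-→d9:-→d10:-→d11:-→d12:-→d13:-→d14:-→d15:-→d16:-→d17:-→d18:-→d19:-→d20:-→d21:-→d22:-→d23:-→d24:H0 -> H0
  add 128.0.0.0/1 -> H0 at depth 1
  lookup 128.31.23.94: bits 10 walk d0:-→d1:H0→d2:- -> H0
  lookup 115.0.0.145: bits 01110011 walk d0:-→d1:-→d2:-→d3:-→d4:-→d5:-→d6:-→d7:-→d8:H4 -> H4
  add 0.0.0.0/0 -> H0 at depth 0
  add 179.29.12.0/24 -> H0 at depth 24
  lookup 115.47.253.63: bits 01110011 walk d0:H0→d1:-→d2:-→d3:-→d4:-→d5:-→d6:-→d7:-→d8:H4 -> H4
  add 115.239.0.0/16 -> H3 at depth 16
  lookup 128.218.201.236: bits 10 walk d0:H0→d1:H0→d2:- -> H0
  add 214.116.0.0/16 -> H1 at depth 16
  lookup 198.123.233.126: bits 110 walk d0:H0→d1:H0→d2:-→d3:- -> H0
  add 179.29.12.0/23 -> H1 at depth 23
  add 0.0.0.0/0 -> H2 at depth 0
  add 179.29.12.240/28 -> H0 at depth 28
  add 115.239.0.0/17 -> H1 at depth 17
  add 115.239.111.236/32 -> H3 at depth 32
  lookup 179.29.12.5: bits 101100110001110100001100 walk d0:H2→d1:H0→d2:-→d3:-→d4:-→d5:-→d6:-→d7:-→d8:-→d9:-→d10:-→d11:-→d12:-→d13:-→d14:-→d15:-→d16:-→d17:-→d18:-→d19:-→d20:-→d21:-→d22:-→d23:H1→d24:H0 -> H0
  add 0.0.0.0/0 -> H0 at depth 0
  lookup 115.239.96.221: bits 01110011111011110110 walk d0:H0→d1:-→d2:-→d3:-→d4:-→d5:-→d6:-→d7:-→d8:H4→d9:-→d10:-→d11:-→d12:-→d13:-→d14:-→d15:-→d16:H3→d17:H1→d18:-→d19:-→d20:H3 -> H3
  add 179.29.0.0/16 -> H3 at depth 16
  lookup 115.0.3.230: bits 01110011 walk d0:H0→d1:-→d2:-→d3:-→d4:-→d5:-→d6:-→d7:-→d8:H4 -> H4
  add 0.0.0.0/0 -> H0 at depth 0
  add 179.29.12.240/28 -> H1 at depth 28
  del 0.0.0.0/0 (clear depth 0)
  lookup 115.19.152.34: bits 01110011 walk d0:-→d1:-→d2:-→d3:-→d4:-→d5:-→d6:-→d7:-→d8:H4 -> H4
  lookup 29.204.5.24: bits 0 walk d0:-→d1:- -> no-route
  lookup 115.239.96.5: bits 01110011111011110110 walk d0:-→d1:-→d2:-→d3:-→d4:-→d5:-→d6:-→d7:-→d8:H4→d9:-→d10:-→d11:-→d12:-→d13:-→d14:-→d15:-→d16:H3→d17:H1→d18:-→d19:-→d20:H3 -> H3
  lookup 179.29.12.111: bits 101100110001110100001100 walk d0:-→d1:H0→d2:-→d3:-→d4:-→d5:-→d6:-→d7:-→d8:-→d9:-→d10:-→d11:-→d12:-→d13:-→d14:-→d15:-→d16:H3→d17:-→d18:-→d19:-→d20:-→d21:-→d22:-→d23:H1→d24:H0 -> H0
  add 179.29.0.0/20 -> H4 at depth 20

== LOOKUPS ==
["H0","H0","H0","H0","H0","H4","H4","H0","H0","H0","H3","H4","H4","no-route","H3","H0"]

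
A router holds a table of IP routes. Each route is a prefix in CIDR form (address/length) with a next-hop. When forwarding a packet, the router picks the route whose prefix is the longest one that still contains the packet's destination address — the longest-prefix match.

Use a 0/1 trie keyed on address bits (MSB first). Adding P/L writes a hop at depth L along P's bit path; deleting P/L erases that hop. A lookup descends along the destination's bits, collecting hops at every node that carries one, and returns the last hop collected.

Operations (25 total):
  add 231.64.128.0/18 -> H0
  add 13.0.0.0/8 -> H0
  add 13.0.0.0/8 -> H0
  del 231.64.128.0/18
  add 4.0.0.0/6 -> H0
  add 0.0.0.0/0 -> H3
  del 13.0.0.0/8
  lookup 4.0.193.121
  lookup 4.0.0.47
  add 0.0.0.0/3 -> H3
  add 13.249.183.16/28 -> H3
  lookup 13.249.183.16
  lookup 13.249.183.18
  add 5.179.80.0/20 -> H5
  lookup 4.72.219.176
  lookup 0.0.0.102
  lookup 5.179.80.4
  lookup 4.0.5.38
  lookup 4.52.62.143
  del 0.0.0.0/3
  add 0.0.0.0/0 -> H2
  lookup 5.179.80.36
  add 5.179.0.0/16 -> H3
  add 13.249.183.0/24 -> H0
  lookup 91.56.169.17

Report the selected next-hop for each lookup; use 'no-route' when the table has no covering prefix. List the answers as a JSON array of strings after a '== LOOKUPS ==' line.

Trace:
  add 231.64.128.0/18 -> H0 at depth 18
  add 13.0.0.0/8 -> H0 at depth 8
  add 13.0.0.0/8 -> H0 at depth 8
  - 231.64.128.0/18 clear@18
  add 4.0.0.0/6 -> H0 at depth 6
  add 0.0.0.0/0 -> H3 at depth 0
  - 13.0.0.0/8 clear@8
  ? 4.0.193.121  path d0:H3→d1:-→d2:-→d3:-→d4:-→d5:-→d6:H0  best=H0
  ? 4.0.0.47  path d0:H3→d1:-→d2:-→d3:-→d4:-→d5:-→d6:H0  best=H0
  add 0.0.0.0/3 -> H3 at depth 3
  add 13.249.183.16/28 -> H3 at depth 28
  ? 13.249.183.16  path d0:H3→d1:-→d2:-→d3:H3→d4:-→d5:-→d6:-→d7:-→d8:-→d9:-→d10:-→d11:-→d12:-→d13:-→d14:-→d15:-→d16:-→d17:-→d18:-→d19:-→d20:-→d21:-→d22:-→d23:-→d24:-→d25:-→d26:-→d27:-→d28:H3  best=H3
  ? 13.249.183.18  path d0:H3→d1:-→d2:-→d3:H3→d4:-→d5:-→d6:-→d7:-→d8:-→d9:-→d10:-→d11:-→d12:-→d13:-→d14:-→d15:-→d16:-→d17:-→d18:-→d19:-→d20:-→d21:-→d22:-→d23:-→d24:-→d25:-→d26:-→d27:-→d28:H3  best=H3
  add 5.179.80.0/20 -> H5 at depth 20
  ? 4.72.219.176  path d0:H3→d1:-→d2:-→d3:H3→d4:-→d5:-→d6:H0→d7:-  best=H0
  ? 0.0.0.102  path d0:H3→d1:-→d2:-→d3:H3→d4:-→d5:-  best=H3
  ? 5.179.80.4  path d0:H3→d1:-→d2:-→d3:H3→d4:-→d5:-→d6:H0→d7:-→d8:-→d9:-→d10:-→d11:-→d12:-→d13:-→d14:-→d15:-→d16:-→d17:-→d18:-→d19:-→d20:H5  best=H5
  ? 4.0.5.38  path d0:H3→d1:-→d2:-→d3:H3→d4:-→d5:-→d6:H0→d7:-  best=H0
  ? 4.52.62.143  path d0:H3→d1:-→d2:-→d3:H3→d4:-→d5:-→d6:H0→d7:-  best=H0
  - 0.0.0.0/3 clear@3
  add 0.0.0.0/0 -> H2 at depth 0
  ? 5.179.80.36  path d0:H2→d1:-→d2:-→d3:-→d4:-→d5:-→d6:H0→d7:-→d8:-→d9:-→d10:-→d11:-→d12:-→d13:-→d14:-→d15:-→d16:-→d17:-→d18:-→d19:-→d20:H5  best=H5
  add 5.179.0.0/16 -> H3 at depth 16
  add 13.249.183.0/24 -> H0 at depth 24
  ? 91.56.169.17  path d0:H2→d1:-  best=H2

== LOOKUPS ==
["H0","H0","H3","H3","H0","H3","H5","H0","H0","H5","H2"]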